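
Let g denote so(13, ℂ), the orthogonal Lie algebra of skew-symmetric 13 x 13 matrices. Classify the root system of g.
This is so(13) with 13 odd, which has dimension 13(13-1)/2 = 78 and rank (13-1)/2 = 6. In the classification of classical Lie algebras, the orthogonal algebra so(2n+1) in an odd number of variables has type B_n; here n = 6, so the Dynkin diagram is a chain of 6 nodes with a double edge at one end; the terminal node there is the unique short simple root (B_6). Hence the type is B_6.

B6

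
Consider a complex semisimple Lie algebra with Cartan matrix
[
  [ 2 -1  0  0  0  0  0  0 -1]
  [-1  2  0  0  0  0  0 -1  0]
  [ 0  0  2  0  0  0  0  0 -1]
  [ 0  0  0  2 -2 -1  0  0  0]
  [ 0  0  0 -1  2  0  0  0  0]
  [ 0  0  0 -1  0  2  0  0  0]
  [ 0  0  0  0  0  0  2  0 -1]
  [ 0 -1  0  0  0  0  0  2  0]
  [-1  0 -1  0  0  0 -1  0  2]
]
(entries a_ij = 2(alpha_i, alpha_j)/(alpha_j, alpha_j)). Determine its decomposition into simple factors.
The diagram associated to this matrix has two connected components: the simple roots {alpha_4, alpha_5, alpha_6} form a chain of 3 nodes with a double edge at one end; the terminal node there is the unique short simple root (B_3), and {alpha_1, alpha_2, alpha_3, alpha_7, alpha_8, alpha_9} form a chain of 4 nodes with a fork of two nodes at one end (D_6). A semisimple Lie algebra decomposes uniquely as the direct sum of simple ideals, one per connected component of its Dynkin diagram, so g ≅ B_3 ⊕ D_6 (dimension 21 + 66 = 87).

B_3 (so(7)) ⊕ D_6 (so(12))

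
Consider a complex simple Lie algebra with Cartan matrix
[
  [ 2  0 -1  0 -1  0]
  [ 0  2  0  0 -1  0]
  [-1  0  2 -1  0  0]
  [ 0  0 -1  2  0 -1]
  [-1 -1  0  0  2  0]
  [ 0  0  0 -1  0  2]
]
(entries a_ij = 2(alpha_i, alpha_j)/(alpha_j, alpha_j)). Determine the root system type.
The matrix has rank 6 with 2's on the diagonal. Reading the off-diagonal entries as Dynkin edges (a single edge where a_ij = a_ji = -1; a double or triple edge where a_ij * a_ji = 2 or 3), the diagram is a chain of 6 nodes with single edges (A_6). One simple-root ordering that puts it in standard form is (alpha_2, alpha_5, alpha_1, alpha_3, alpha_4, alpha_6). So the algebra is type A_6, i.e. sl(7).

A_6 (sl(7))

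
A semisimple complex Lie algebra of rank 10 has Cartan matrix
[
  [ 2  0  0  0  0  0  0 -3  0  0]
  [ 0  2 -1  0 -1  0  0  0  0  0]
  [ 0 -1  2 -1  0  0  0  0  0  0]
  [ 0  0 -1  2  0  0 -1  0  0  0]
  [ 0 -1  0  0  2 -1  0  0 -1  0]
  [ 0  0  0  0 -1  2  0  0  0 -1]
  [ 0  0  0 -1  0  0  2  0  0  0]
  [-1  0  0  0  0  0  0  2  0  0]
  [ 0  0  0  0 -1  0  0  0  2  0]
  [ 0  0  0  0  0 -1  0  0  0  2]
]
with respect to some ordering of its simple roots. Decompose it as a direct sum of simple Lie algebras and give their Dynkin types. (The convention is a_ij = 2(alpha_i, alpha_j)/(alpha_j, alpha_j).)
The diagram associated to this matrix has two connected components: the simple roots {alpha_2, alpha_3, alpha_4, alpha_5, alpha_6, alpha_7, alpha_9, alpha_10} form a chain of 7 nodes with one extra node attached to the third node from one end (E_8), and {alpha_1, alpha_8} form two nodes joined by a triple edge (G_2). A semisimple Lie algebra decomposes uniquely as the direct sum of simple ideals, one per connected component of its Dynkin diagram, so g ≅ E_8 ⊕ G_2 (dimension 248 + 14 = 262).

type E_8 + type G_2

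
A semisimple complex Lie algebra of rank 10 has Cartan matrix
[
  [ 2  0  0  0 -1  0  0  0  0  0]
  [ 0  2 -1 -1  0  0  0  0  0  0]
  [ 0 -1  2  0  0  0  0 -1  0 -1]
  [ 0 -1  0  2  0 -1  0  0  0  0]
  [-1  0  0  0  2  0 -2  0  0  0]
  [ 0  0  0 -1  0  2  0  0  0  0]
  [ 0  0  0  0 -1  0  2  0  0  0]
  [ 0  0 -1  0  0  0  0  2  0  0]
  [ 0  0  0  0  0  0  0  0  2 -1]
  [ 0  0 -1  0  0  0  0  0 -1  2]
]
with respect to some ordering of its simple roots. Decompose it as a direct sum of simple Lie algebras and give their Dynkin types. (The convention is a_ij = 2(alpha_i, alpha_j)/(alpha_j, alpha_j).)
The diagram associated to this matrix has two connected components: the simple roots {alpha_1, alpha_5, alpha_7} form a chain of 3 nodes with a double edge at one end; the terminal node there is the unique short simple root (B_3), and {alpha_2, alpha_3, alpha_4, alpha_6, alpha_8, alpha_9, alpha_10} form a chain of 6 nodes with one extra node attached to the third node from one end (E_7). A semisimple Lie algebra decomposes uniquely as the direct sum of simple ideals, one per connected component of its Dynkin diagram, so g ≅ B_3 ⊕ E_7 (dimension 21 + 133 = 154).

B_3 (so(7)) ⊕ E_7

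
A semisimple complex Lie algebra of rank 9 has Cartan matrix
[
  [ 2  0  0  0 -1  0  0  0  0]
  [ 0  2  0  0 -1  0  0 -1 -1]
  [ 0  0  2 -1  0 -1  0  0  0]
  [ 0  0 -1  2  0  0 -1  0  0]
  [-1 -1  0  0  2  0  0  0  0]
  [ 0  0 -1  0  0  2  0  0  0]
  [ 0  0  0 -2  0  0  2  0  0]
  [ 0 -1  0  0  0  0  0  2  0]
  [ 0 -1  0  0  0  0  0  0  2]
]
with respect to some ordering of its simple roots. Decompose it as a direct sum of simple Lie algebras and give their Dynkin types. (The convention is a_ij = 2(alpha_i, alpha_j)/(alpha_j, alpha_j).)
The diagram associated to this matrix has two connected components: the simple roots {alpha_3, alpha_4, alpha_6, alpha_7} form a chain of 4 nodes with a double edge at one end; the terminal node there is the unique long simple root (C_4), and {alpha_1, alpha_2, alpha_5, alpha_8, alpha_9} form a chain of 3 nodes with a fork of two nodes at one end (D_5). A semisimple Lie algebra decomposes uniquely as the direct sum of simple ideals, one per connected component of its Dynkin diagram, so g ≅ C_4 ⊕ D_5 (dimension 36 + 45 = 81).

type C_4 + type D_5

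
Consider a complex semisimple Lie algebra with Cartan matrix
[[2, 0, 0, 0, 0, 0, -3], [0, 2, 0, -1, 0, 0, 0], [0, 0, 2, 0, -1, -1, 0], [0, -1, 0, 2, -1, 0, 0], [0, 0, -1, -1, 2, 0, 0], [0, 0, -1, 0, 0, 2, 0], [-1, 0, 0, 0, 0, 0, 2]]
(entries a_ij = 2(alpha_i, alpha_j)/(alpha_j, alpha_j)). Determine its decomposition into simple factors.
A5 + G2

The diagram associated to this matrix has two connected components: the simple roots {alpha_2, alpha_3, alpha_4, alpha_5, alpha_6} form a chain of 5 nodes with single edges (A_5), and {alpha_1, alpha_7} form two nodes joined by a triple edge (G_2). A semisimple Lie algebra decomposes uniquely as the direct sum of simple ideals, one per connected component of its Dynkin diagram, so g ≅ A_5 ⊕ G_2 (dimension 35 + 14 = 49).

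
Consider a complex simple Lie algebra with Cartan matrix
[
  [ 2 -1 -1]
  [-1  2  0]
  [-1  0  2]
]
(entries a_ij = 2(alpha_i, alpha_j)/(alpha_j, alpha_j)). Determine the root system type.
The matrix has rank 3 with 2's on the diagonal. Reading the off-diagonal entries as Dynkin edges (a single edge where a_ij = a_ji = -1; a double or triple edge where a_ij * a_ji = 2 or 3), the diagram is a chain of 3 nodes with single edges (A_3). One simple-root ordering that puts it in standard form is (alpha_2, alpha_1, alpha_3). So the algebra is type A_3, i.e. sl(4).

A3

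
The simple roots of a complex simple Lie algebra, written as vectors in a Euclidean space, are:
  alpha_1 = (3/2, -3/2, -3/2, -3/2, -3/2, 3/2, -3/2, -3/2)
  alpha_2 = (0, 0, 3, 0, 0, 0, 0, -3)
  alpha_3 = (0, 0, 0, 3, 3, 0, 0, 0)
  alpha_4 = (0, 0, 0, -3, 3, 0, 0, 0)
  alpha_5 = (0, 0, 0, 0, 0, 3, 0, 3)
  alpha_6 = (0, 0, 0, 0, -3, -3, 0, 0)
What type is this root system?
E6

Compute the Cartan integers a_ij = 2(alpha_i, alpha_j)/(alpha_j, alpha_j); the resulting 6x6 Cartan matrix is
[[2, 0, -1, 0, 0, 0], [0, 2, 0, 0, -1, 0], [-1, 0, 2, 0, 0, -1], [0, 0, 0, 2, 0, -1], [0, -1, 0, 0, 2, -1], [0, 0, -1, -1, -1, 2]].
All simple roots have the same length, so the diagram is simply laced. The associated Dynkin diagram is a chain of 5 nodes with one extra node attached to the third node from one end (E_6), so the type is E_6.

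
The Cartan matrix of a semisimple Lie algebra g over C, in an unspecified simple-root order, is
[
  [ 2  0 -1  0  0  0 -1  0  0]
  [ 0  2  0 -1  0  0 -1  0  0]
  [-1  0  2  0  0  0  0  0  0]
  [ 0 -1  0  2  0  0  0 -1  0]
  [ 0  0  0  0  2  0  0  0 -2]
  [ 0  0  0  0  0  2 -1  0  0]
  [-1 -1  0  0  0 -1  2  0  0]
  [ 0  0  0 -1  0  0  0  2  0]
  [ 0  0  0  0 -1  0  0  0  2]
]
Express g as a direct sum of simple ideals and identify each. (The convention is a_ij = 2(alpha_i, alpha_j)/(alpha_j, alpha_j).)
The diagram associated to this matrix has two connected components: the simple roots {alpha_5, alpha_9} form a chain of 2 nodes with a double edge at one end; the terminal node there is the unique short simple root (B_2), and {alpha_1, alpha_2, alpha_3, alpha_4, alpha_6, alpha_7, alpha_8} form a chain of 6 nodes with one extra node attached to the third node from one end (E_7). A semisimple Lie algebra decomposes uniquely as the direct sum of simple ideals, one per connected component of its Dynkin diagram, so g ≅ B_2 ⊕ E_7 (dimension 10 + 133 = 143).

B_2 (so(5)) + E_7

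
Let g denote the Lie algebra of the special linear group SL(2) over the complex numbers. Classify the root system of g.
This is sl(2), which has dimension 2^2 - 1 = 3 and rank 2 - 1 = 1 (a Cartan subalgebra is the diagonal traceless matrices). In the classification of classical Lie algebras, the special linear algebra sl(n+1) has type A_n; here n = 1, so the Dynkin diagram is a chain of 1 nodes with single edges (A_1). Hence the type is A_1.

type A_1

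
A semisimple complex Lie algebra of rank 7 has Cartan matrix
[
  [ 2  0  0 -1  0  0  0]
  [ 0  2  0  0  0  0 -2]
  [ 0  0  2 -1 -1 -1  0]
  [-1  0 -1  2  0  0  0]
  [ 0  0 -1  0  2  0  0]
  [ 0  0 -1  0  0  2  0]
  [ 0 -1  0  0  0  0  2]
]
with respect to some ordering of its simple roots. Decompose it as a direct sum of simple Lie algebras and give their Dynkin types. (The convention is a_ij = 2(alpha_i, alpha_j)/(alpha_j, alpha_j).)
The diagram associated to this matrix has two connected components: the simple roots {alpha_2, alpha_7} form a chain of 2 nodes with a double edge at one end; the terminal node there is the unique short simple root (B_2), and {alpha_1, alpha_3, alpha_4, alpha_5, alpha_6} form a chain of 3 nodes with a fork of two nodes at one end (D_5). A semisimple Lie algebra decomposes uniquely as the direct sum of simple ideals, one per connected component of its Dynkin diagram, so g ≅ B_2 ⊕ D_5 (dimension 10 + 45 = 55).

type B_2 ⊕ type D_5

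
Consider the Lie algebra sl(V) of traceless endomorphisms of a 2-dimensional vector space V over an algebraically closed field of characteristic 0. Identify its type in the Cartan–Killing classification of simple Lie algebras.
This is sl(2), which has dimension 2^2 - 1 = 3 and rank 2 - 1 = 1 (a Cartan subalgebra is the diagonal traceless matrices). In the classification of classical Lie algebras, the special linear algebra sl(n+1) has type A_n; here n = 1, so the Dynkin diagram is a chain of 1 nodes with single edges (A_1). Hence the type is A_1.

A_1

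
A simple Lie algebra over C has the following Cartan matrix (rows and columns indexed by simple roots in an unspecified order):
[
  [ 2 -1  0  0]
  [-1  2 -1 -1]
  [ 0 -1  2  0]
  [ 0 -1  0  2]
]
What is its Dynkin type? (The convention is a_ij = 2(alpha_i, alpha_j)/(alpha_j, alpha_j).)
D_4 (so(8))

The matrix has rank 4 with 2's on the diagonal. Reading the off-diagonal entries as Dynkin edges (a single edge where a_ij = a_ji = -1; a double or triple edge where a_ij * a_ji = 2 or 3), the diagram is a chain of 2 nodes with a fork of two nodes at one end (D_4). One simple-root ordering that puts it in standard form is (alpha_4, alpha_2, alpha_3, alpha_1). So the algebra is type D_4, i.e. so(8).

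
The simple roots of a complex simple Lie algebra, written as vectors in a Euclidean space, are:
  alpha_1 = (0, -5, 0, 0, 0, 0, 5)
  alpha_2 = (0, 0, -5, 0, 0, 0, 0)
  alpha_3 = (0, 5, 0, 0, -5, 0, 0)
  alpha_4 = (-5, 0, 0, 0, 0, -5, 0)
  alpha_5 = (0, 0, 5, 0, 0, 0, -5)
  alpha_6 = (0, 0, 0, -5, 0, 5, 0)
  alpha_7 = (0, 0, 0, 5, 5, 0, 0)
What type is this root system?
B7

Compute the Cartan integers a_ij = 2(alpha_i, alpha_j)/(alpha_j, alpha_j); the resulting 7x7 Cartan matrix is
[[2, 0, -1, 0, -1, 0, 0], [0, 2, 0, 0, -1, 0, 0], [-1, 0, 2, 0, 0, 0, -1], [0, 0, 0, 2, 0, -1, 0], [-1, -2, 0, 0, 2, 0, 0], [0, 0, 0, -1, 0, 2, -1], [0, 0, -1, 0, 0, -1, 2]].
The roots have two lengths (squared-length ratio 2:1); the short ones are alpha_{2}. The associated Dynkin diagram is a chain of 7 nodes with a double edge at one end; the terminal node there is the unique short simple root (B_7), so the type is B_7 (the algebra so(15)).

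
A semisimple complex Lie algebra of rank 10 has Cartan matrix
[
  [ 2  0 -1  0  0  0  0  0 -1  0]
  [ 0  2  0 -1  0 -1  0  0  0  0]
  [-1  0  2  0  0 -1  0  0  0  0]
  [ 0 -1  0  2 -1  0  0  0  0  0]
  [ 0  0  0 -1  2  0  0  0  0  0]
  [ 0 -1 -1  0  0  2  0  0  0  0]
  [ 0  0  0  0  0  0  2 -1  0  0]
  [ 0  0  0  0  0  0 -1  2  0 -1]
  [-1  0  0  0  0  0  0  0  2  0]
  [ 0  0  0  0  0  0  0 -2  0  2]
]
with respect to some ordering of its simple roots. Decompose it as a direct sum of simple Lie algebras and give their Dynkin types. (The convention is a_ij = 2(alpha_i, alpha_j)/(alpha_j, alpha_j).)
The diagram associated to this matrix has two connected components: the simple roots {alpha_1, alpha_2, alpha_3, alpha_4, alpha_5, alpha_6, alpha_9} form a chain of 7 nodes with single edges (A_7), and {alpha_7, alpha_8, alpha_10} form a chain of 3 nodes with a double edge at one end; the terminal node there is the unique long simple root (C_3). A semisimple Lie algebra decomposes uniquely as the direct sum of simple ideals, one per connected component of its Dynkin diagram, so g ≅ A_7 ⊕ C_3 (dimension 63 + 21 = 84).

A7 + C3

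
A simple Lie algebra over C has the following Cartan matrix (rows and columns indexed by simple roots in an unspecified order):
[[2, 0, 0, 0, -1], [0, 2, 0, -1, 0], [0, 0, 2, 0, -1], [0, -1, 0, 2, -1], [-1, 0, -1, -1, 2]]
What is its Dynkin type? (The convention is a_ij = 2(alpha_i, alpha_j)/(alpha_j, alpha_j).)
type D_5

The matrix has rank 5 with 2's on the diagonal. Reading the off-diagonal entries as Dynkin edges (a single edge where a_ij = a_ji = -1; a double or triple edge where a_ij * a_ji = 2 or 3), the diagram is a chain of 3 nodes with a fork of two nodes at one end (D_5). One simple-root ordering that puts it in standard form is (alpha_2, alpha_4, alpha_5, alpha_3, alpha_1). So the algebra is type D_5, i.e. so(10).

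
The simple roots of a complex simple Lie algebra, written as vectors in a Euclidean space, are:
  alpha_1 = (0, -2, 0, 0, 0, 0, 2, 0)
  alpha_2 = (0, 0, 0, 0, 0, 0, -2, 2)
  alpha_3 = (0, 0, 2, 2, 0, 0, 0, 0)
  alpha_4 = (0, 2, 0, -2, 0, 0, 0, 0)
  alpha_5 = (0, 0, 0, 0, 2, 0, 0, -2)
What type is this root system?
Compute the Cartan integers a_ij = 2(alpha_i, alpha_j)/(alpha_j, alpha_j); the resulting 5x5 Cartan matrix is
[[2, -1, 0, -1, 0], [-1, 2, 0, 0, -1], [0, 0, 2, -1, 0], [-1, 0, -1, 2, 0], [0, -1, 0, 0, 2]].
All simple roots have the same length, so the diagram is simply laced. The associated Dynkin diagram is a chain of 5 nodes with single edges (A_5), so the type is A_5 (the algebra sl(6)).

A_5 (sl(6))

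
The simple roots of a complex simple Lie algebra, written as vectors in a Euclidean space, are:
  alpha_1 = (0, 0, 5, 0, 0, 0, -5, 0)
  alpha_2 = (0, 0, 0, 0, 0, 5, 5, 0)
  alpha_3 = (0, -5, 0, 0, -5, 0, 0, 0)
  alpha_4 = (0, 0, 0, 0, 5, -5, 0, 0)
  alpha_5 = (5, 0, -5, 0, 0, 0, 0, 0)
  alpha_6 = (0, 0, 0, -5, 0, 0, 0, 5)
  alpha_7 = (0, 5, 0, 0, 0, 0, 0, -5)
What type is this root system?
Compute the Cartan integers a_ij = 2(alpha_i, alpha_j)/(alpha_j, alpha_j); the resulting 7x7 Cartan matrix is
[[2, -1, 0, 0, -1, 0, 0], [-1, 2, 0, -1, 0, 0, 0], [0, 0, 2, -1, 0, 0, -1], [0, -1, -1, 2, 0, 0, 0], [-1, 0, 0, 0, 2, 0, 0], [0, 0, 0, 0, 0, 2, -1], [0, 0, -1, 0, 0, -1, 2]].
All simple roots have the same length, so the diagram is simply laced. The associated Dynkin diagram is a chain of 7 nodes with single edges (A_7), so the type is A_7 (the algebra sl(8)).

A_7 (sl(8))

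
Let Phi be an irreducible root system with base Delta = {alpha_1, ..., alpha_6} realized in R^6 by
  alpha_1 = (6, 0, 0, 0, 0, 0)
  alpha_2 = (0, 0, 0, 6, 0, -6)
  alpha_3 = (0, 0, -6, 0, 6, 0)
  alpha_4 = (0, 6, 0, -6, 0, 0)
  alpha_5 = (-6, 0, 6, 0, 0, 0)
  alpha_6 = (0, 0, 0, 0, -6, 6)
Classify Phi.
B6

Compute the Cartan integers a_ij = 2(alpha_i, alpha_j)/(alpha_j, alpha_j); the resulting 6x6 Cartan matrix is
[[2, 0, 0, 0, -1, 0], [0, 2, 0, -1, 0, -1], [0, 0, 2, 0, -1, -1], [0, -1, 0, 2, 0, 0], [-2, 0, -1, 0, 2, 0], [0, -1, -1, 0, 0, 2]].
The roots have two lengths (squared-length ratio 2:1); the short ones are alpha_{1}. The associated Dynkin diagram is a chain of 6 nodes with a double edge at one end; the terminal node there is the unique short simple root (B_6), so the type is B_6 (the algebra so(13)).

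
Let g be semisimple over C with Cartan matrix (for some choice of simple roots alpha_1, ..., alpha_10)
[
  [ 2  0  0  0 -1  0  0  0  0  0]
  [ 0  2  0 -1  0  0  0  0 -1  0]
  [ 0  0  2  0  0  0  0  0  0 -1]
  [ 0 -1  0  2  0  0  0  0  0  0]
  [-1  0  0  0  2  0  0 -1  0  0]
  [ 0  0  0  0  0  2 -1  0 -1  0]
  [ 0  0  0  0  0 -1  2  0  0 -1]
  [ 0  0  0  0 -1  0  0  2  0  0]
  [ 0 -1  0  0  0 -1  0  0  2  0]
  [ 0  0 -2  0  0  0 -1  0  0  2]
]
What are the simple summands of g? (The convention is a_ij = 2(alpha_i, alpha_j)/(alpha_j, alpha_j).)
The diagram associated to this matrix has two connected components: the simple roots {alpha_1, alpha_5, alpha_8} form a chain of 3 nodes with single edges (A_3), and {alpha_2, alpha_3, alpha_4, alpha_6, alpha_7, alpha_9, alpha_10} form a chain of 7 nodes with a double edge at one end; the terminal node there is the unique short simple root (B_7). A semisimple Lie algebra decomposes uniquely as the direct sum of simple ideals, one per connected component of its Dynkin diagram, so g ≅ A_3 ⊕ B_7 (dimension 15 + 105 = 120).

A_3 + B_7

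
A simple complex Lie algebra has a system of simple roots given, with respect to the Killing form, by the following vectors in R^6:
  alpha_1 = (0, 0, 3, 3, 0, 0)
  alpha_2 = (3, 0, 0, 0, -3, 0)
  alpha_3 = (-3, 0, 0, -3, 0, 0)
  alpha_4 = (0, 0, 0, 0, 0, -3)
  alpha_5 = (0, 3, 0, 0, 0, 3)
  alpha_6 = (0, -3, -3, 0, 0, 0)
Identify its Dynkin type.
Compute the Cartan integers a_ij = 2(alpha_i, alpha_j)/(alpha_j, alpha_j); the resulting 6x6 Cartan matrix is
[[2, 0, -1, 0, 0, -1], [0, 2, -1, 0, 0, 0], [-1, -1, 2, 0, 0, 0], [0, 0, 0, 2, -1, 0], [0, 0, 0, -2, 2, -1], [-1, 0, 0, 0, -1, 2]].
The roots have two lengths (squared-length ratio 2:1); the short ones are alpha_{4}. The associated Dynkin diagram is a chain of 6 nodes with a double edge at one end; the terminal node there is the unique short simple root (B_6), so the type is B_6 (the algebra so(13)).

B_6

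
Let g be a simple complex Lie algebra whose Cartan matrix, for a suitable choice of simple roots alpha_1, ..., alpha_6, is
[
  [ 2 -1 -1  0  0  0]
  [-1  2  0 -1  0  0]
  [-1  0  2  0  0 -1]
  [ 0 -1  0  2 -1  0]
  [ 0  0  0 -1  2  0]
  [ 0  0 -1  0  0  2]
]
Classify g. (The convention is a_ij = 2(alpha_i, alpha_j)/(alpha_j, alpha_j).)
The matrix has rank 6 with 2's on the diagonal. Reading the off-diagonal entries as Dynkin edges (a single edge where a_ij = a_ji = -1; a double or triple edge where a_ij * a_ji = 2 or 3), the diagram is a chain of 6 nodes with single edges (A_6). One simple-root ordering that puts it in standard form is (alpha_5, alpha_4, alpha_2, alpha_1, alpha_3, alpha_6). So the algebra is type A_6, i.e. sl(7).

type A_6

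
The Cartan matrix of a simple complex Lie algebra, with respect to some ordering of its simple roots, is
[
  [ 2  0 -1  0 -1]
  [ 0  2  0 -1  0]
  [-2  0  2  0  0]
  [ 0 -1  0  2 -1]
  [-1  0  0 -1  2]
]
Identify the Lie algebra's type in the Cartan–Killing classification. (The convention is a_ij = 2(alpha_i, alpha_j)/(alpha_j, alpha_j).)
C5

The matrix has rank 5 with 2's on the diagonal. Reading the off-diagonal entries as Dynkin edges (a single edge where a_ij = a_ji = -1; a double or triple edge where a_ij * a_ji = 2 or 3), the diagram is a chain of 5 nodes with a double edge at one end; the terminal node there is the unique long simple root (C_5). One simple-root ordering that puts it in standard form is (alpha_2, alpha_4, alpha_5, alpha_1, alpha_3). So the algebra is type C_5, i.e. sp(10).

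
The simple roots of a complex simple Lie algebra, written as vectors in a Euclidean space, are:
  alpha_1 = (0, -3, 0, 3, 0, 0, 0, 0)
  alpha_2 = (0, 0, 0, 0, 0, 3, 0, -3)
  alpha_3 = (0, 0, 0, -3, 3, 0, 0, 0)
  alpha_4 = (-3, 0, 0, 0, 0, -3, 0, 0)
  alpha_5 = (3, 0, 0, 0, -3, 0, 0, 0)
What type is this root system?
Compute the Cartan integers a_ij = 2(alpha_i, alpha_j)/(alpha_j, alpha_j); the resulting 5x5 Cartan matrix is
[[2, 0, -1, 0, 0], [0, 2, 0, -1, 0], [-1, 0, 2, 0, -1], [0, -1, 0, 2, -1], [0, 0, -1, -1, 2]].
All simple roots have the same length, so the diagram is simply laced. The associated Dynkin diagram is a chain of 5 nodes with single edges (A_5), so the type is A_5 (the algebra sl(6)).

A_5 (sl(6))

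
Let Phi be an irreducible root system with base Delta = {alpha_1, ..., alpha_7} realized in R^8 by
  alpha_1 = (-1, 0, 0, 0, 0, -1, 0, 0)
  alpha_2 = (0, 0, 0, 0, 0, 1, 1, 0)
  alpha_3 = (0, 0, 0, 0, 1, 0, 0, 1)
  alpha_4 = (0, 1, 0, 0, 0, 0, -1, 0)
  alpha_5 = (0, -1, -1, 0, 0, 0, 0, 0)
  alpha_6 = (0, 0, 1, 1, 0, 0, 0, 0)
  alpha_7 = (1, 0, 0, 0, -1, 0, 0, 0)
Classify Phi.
A_7

Compute the Cartan integers a_ij = 2(alpha_i, alpha_j)/(alpha_j, alpha_j); the resulting 7x7 Cartan matrix is
[[2, -1, 0, 0, 0, 0, -1], [-1, 2, 0, -1, 0, 0, 0], [0, 0, 2, 0, 0, 0, -1], [0, -1, 0, 2, -1, 0, 0], [0, 0, 0, -1, 2, -1, 0], [0, 0, 0, 0, -1, 2, 0], [-1, 0, -1, 0, 0, 0, 2]].
All simple roots have the same length, so the diagram is simply laced. The associated Dynkin diagram is a chain of 7 nodes with single edges (A_7), so the type is A_7 (the algebra sl(8)).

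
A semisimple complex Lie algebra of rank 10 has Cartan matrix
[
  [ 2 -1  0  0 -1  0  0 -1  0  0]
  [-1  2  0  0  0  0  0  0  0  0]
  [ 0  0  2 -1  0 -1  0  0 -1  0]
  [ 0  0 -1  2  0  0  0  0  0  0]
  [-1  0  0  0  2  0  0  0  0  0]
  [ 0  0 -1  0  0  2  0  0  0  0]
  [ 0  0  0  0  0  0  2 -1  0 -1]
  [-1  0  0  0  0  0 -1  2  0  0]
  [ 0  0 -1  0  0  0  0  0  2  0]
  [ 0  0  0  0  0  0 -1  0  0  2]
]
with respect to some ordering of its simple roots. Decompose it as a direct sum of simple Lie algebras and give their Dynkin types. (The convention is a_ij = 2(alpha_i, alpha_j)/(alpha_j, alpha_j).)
The diagram associated to this matrix has two connected components: the simple roots {alpha_3, alpha_4, alpha_6, alpha_9} form a chain of 2 nodes with a fork of two nodes at one end (D_4), and {alpha_1, alpha_2, alpha_5, alpha_7, alpha_8, alpha_10} form a chain of 4 nodes with a fork of two nodes at one end (D_6). A semisimple Lie algebra decomposes uniquely as the direct sum of simple ideals, one per connected component of its Dynkin diagram, so g ≅ D_4 ⊕ D_6 (dimension 28 + 66 = 94).

D_4 (so(8)) + D_6 (so(12))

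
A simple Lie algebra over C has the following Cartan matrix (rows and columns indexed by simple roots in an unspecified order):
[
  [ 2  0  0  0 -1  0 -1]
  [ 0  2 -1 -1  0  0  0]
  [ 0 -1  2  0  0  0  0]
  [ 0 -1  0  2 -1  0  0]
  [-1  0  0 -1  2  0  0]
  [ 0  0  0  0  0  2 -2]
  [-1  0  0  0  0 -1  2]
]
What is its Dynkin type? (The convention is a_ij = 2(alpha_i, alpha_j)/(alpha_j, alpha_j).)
The matrix has rank 7 with 2's on the diagonal. Reading the off-diagonal entries as Dynkin edges (a single edge where a_ij = a_ji = -1; a double or triple edge where a_ij * a_ji = 2 or 3), the diagram is a chain of 7 nodes with a double edge at one end; the terminal node there is the unique long simple root (C_7). One simple-root ordering that puts it in standard form is (alpha_3, alpha_2, alpha_4, alpha_5, alpha_1, alpha_7, alpha_6). So the algebra is type C_7, i.e. sp(14).

type C_7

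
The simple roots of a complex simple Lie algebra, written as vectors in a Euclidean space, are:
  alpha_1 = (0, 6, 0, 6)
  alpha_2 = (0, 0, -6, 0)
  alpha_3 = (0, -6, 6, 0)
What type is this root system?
B_3 (so(7))

Compute the Cartan integers a_ij = 2(alpha_i, alpha_j)/(alpha_j, alpha_j); the resulting 3x3 Cartan matrix is
[[2, 0, -1], [0, 2, -1], [-1, -2, 2]].
The roots have two lengths (squared-length ratio 2:1); the short ones are alpha_{2}. The associated Dynkin diagram is a chain of 3 nodes with a double edge at one end; the terminal node there is the unique short simple root (B_3), so the type is B_3 (the algebra so(7)).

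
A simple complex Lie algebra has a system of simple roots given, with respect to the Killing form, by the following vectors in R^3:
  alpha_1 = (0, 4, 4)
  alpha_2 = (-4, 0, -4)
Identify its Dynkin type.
Compute the Cartan integers a_ij = 2(alpha_i, alpha_j)/(alpha_j, alpha_j); the resulting 2x2 Cartan matrix is
[[2, -1], [-1, 2]].
All simple roots have the same length, so the diagram is simply laced. The associated Dynkin diagram is a chain of 2 nodes with single edges (A_2), so the type is A_2 (the algebra sl(3)).

A_2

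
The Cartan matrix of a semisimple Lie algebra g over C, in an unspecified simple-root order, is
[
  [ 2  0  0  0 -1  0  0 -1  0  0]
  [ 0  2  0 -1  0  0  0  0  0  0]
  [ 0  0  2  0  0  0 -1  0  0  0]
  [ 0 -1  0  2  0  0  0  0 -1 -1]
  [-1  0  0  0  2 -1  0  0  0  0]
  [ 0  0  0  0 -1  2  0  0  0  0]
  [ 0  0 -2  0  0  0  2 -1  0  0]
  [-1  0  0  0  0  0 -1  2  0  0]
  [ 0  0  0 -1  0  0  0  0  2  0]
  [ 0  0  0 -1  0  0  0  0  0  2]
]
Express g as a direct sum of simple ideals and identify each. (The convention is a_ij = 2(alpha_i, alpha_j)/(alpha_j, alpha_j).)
type B_6 + type D_4

The diagram associated to this matrix has two connected components: the simple roots {alpha_1, alpha_3, alpha_5, alpha_6, alpha_7, alpha_8} form a chain of 6 nodes with a double edge at one end; the terminal node there is the unique short simple root (B_6), and {alpha_2, alpha_4, alpha_9, alpha_10} form a chain of 2 nodes with a fork of two nodes at one end (D_4). A semisimple Lie algebra decomposes uniquely as the direct sum of simple ideals, one per connected component of its Dynkin diagram, so g ≅ B_6 ⊕ D_4 (dimension 78 + 28 = 106).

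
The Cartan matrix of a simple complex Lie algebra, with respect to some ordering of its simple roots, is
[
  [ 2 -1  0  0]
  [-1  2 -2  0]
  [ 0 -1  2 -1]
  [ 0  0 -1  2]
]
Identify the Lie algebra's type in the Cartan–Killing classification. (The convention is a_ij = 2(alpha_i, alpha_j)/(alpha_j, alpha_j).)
F_4

The matrix has rank 4 with 2's on the diagonal. Reading the off-diagonal entries as Dynkin edges (a single edge where a_ij = a_ji = -1; a double or triple edge where a_ij * a_ji = 2 or 3), the diagram is a chain of 4 nodes with a double edge between the middle two (F_4). One simple-root ordering that puts it in standard form is (alpha_1, alpha_2, alpha_3, alpha_4). So the algebra is type F_4.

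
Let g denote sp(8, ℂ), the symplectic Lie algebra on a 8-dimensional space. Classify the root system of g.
This is sp(8), which has dimension 8(8+1)/2 = 36 and rank 8/2 = 4. In the classification of classical Lie algebras, the symplectic algebra sp(2n) has type C_n; here n = 4, so the Dynkin diagram is a chain of 4 nodes with a double edge at one end; the terminal node there is the unique long simple root (C_4). Hence the type is C_4.

type C_4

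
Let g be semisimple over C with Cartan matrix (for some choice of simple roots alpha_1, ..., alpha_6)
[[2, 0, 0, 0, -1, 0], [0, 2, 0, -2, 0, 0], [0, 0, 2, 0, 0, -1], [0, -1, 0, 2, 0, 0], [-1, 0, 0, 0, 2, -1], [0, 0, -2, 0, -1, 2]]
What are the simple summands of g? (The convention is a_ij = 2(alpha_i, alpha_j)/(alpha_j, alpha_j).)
B2 + B4

The diagram associated to this matrix has two connected components: the simple roots {alpha_2, alpha_4} form a chain of 2 nodes with a double edge at one end; the terminal node there is the unique short simple root (B_2), and {alpha_1, alpha_3, alpha_5, alpha_6} form a chain of 4 nodes with a double edge at one end; the terminal node there is the unique short simple root (B_4). A semisimple Lie algebra decomposes uniquely as the direct sum of simple ideals, one per connected component of its Dynkin diagram, so g ≅ B_2 ⊕ B_4 (dimension 10 + 36 = 46).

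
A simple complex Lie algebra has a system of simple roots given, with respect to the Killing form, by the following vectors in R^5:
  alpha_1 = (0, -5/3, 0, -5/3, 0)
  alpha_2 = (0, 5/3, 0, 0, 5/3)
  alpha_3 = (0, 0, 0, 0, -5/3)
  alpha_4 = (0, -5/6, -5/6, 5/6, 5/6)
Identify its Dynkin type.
Compute the Cartan integers a_ij = 2(alpha_i, alpha_j)/(alpha_j, alpha_j); the resulting 4x4 Cartan matrix is
[[2, -1, 0, 0], [-1, 2, -2, 0], [0, -1, 2, -1], [0, 0, -1, 2]].
The roots have two lengths (squared-length ratio 2:1); the short ones are alpha_{3,4}. The associated Dynkin diagram is a chain of 4 nodes with a double edge between the middle two (F_4), so the type is F_4.

type F_4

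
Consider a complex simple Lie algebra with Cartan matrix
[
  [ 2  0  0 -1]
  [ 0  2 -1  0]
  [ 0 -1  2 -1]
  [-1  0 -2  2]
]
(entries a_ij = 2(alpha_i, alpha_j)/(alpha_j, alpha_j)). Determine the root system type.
The matrix has rank 4 with 2's on the diagonal. Reading the off-diagonal entries as Dynkin edges (a single edge where a_ij = a_ji = -1; a double or triple edge where a_ij * a_ji = 2 or 3), the diagram is a chain of 4 nodes with a double edge between the middle two (F_4). One simple-root ordering that puts it in standard form is (alpha_1, alpha_4, alpha_3, alpha_2). So the algebra is type F_4.

F_4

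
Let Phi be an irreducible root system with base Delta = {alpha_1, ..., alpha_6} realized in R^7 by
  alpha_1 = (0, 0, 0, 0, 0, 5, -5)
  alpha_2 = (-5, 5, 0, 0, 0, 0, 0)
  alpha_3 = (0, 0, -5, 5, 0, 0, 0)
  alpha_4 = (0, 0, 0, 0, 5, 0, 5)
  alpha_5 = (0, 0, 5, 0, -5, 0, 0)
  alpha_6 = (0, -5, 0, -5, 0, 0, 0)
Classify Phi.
Compute the Cartan integers a_ij = 2(alpha_i, alpha_j)/(alpha_j, alpha_j); the resulting 6x6 Cartan matrix is
[[2, 0, 0, -1, 0, 0], [0, 2, 0, 0, 0, -1], [0, 0, 2, 0, -1, -1], [-1, 0, 0, 2, -1, 0], [0, 0, -1, -1, 2, 0], [0, -1, -1, 0, 0, 2]].
All simple roots have the same length, so the diagram is simply laced. The associated Dynkin diagram is a chain of 6 nodes with single edges (A_6), so the type is A_6 (the algebra sl(7)).

A_6 (sl(7))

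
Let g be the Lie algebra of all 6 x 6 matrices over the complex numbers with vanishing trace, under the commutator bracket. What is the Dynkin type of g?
This is sl(6), which has dimension 6^2 - 1 = 35 and rank 6 - 1 = 5 (a Cartan subalgebra is the diagonal traceless matrices). In the classification of classical Lie algebras, the special linear algebra sl(n+1) has type A_n; here n = 5, so the Dynkin diagram is a chain of 5 nodes with single edges (A_5). Hence the type is A_5.

A5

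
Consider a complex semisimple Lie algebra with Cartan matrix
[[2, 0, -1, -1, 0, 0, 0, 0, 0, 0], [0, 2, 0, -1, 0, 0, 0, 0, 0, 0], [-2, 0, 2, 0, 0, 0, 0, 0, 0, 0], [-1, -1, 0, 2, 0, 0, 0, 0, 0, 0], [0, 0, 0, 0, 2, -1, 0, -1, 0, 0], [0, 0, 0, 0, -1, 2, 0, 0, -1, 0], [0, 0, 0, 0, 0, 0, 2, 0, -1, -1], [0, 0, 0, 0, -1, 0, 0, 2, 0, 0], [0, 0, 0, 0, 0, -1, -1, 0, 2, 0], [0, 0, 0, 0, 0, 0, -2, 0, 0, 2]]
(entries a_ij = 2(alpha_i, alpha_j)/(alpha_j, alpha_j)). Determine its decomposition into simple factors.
C_4 ⊕ C_6

The diagram associated to this matrix has two connected components: the simple roots {alpha_1, alpha_2, alpha_3, alpha_4} form a chain of 4 nodes with a double edge at one end; the terminal node there is the unique long simple root (C_4), and {alpha_5, alpha_6, alpha_7, alpha_8, alpha_9, alpha_10} form a chain of 6 nodes with a double edge at one end; the terminal node there is the unique long simple root (C_6). A semisimple Lie algebra decomposes uniquely as the direct sum of simple ideals, one per connected component of its Dynkin diagram, so g ≅ C_4 ⊕ C_6 (dimension 36 + 78 = 114).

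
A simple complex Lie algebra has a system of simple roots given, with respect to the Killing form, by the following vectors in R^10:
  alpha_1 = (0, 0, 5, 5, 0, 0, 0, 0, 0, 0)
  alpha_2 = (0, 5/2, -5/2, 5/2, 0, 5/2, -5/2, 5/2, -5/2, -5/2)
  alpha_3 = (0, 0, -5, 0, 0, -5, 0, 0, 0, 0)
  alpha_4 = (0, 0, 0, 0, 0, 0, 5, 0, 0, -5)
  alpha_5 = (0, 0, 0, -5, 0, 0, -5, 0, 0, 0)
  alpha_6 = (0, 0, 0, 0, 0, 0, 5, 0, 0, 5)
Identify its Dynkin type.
type E_6

Compute the Cartan integers a_ij = 2(alpha_i, alpha_j)/(alpha_j, alpha_j); the resulting 6x6 Cartan matrix is
[[2, 0, -1, 0, -1, 0], [0, 2, 0, 0, 0, -1], [-1, 0, 2, 0, 0, 0], [0, 0, 0, 2, -1, 0], [-1, 0, 0, -1, 2, -1], [0, -1, 0, 0, -1, 2]].
All simple roots have the same length, so the diagram is simply laced. The associated Dynkin diagram is a chain of 5 nodes with one extra node attached to the third node from one end (E_6), so the type is E_6.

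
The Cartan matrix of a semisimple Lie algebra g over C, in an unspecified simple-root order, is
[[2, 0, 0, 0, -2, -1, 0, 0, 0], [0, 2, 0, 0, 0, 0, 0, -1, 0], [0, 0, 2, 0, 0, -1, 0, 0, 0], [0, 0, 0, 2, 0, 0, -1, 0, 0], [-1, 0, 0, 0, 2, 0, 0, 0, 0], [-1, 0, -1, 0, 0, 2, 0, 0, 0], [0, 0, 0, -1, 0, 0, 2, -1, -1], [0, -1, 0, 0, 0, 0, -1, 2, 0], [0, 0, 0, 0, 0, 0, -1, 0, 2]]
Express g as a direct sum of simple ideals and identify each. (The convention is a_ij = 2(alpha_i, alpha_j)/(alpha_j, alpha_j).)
The diagram associated to this matrix has two connected components: the simple roots {alpha_1, alpha_3, alpha_5, alpha_6} form a chain of 4 nodes with a double edge at one end; the terminal node there is the unique short simple root (B_4), and {alpha_2, alpha_4, alpha_7, alpha_8, alpha_9} form a chain of 3 nodes with a fork of two nodes at one end (D_5). A semisimple Lie algebra decomposes uniquely as the direct sum of simple ideals, one per connected component of its Dynkin diagram, so g ≅ B_4 ⊕ D_5 (dimension 36 + 45 = 81).

B4 ⊕ D5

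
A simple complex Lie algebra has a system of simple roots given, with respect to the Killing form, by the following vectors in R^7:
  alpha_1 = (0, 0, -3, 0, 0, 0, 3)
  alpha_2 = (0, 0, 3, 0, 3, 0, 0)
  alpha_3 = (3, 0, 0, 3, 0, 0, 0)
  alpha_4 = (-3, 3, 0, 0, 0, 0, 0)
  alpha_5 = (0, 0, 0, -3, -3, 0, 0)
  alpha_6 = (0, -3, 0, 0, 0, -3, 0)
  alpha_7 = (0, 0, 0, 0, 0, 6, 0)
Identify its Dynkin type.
Compute the Cartan integers a_ij = 2(alpha_i, alpha_j)/(alpha_j, alpha_j); the resulting 7x7 Cartan matrix is
[[2, -1, 0, 0, 0, 0, 0], [-1, 2, 0, 0, -1, 0, 0], [0, 0, 2, -1, -1, 0, 0], [0, 0, -1, 2, 0, -1, 0], [0, -1, -1, 0, 2, 0, 0], [0, 0, 0, -1, 0, 2, -1], [0, 0, 0, 0, 0, -2, 2]].
The roots have two lengths (squared-length ratio 2:1); the short ones are alpha_{1,2,3,4,5,6}. The associated Dynkin diagram is a chain of 7 nodes with a double edge at one end; the terminal node there is the unique long simple root (C_7), so the type is C_7 (the algebra sp(14)).

type C_7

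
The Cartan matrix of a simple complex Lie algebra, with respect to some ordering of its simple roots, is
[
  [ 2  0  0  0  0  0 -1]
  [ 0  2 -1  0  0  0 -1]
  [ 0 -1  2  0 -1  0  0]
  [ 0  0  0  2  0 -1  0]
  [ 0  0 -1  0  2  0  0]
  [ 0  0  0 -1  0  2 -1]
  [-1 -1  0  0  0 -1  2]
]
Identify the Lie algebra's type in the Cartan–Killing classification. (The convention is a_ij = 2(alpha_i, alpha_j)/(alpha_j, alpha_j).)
The matrix has rank 7 with 2's on the diagonal. Reading the off-diagonal entries as Dynkin edges (a single edge where a_ij = a_ji = -1; a double or triple edge where a_ij * a_ji = 2 or 3), the diagram is a chain of 6 nodes with one extra node attached to the third node from one end (E_7). One simple-root ordering that puts it in standard form is (alpha_4, alpha_1, alpha_6, alpha_7, alpha_2, alpha_3, alpha_5). So the algebra is type E_7.

E7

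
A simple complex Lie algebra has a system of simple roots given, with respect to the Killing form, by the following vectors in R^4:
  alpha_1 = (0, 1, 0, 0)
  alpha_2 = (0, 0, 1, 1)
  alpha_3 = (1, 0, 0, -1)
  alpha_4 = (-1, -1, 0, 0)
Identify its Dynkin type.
B4

Compute the Cartan integers a_ij = 2(alpha_i, alpha_j)/(alpha_j, alpha_j); the resulting 4x4 Cartan matrix is
[[2, 0, 0, -1], [0, 2, -1, 0], [0, -1, 2, -1], [-2, 0, -1, 2]].
The roots have two lengths (squared-length ratio 2:1); the short ones are alpha_{1}. The associated Dynkin diagram is a chain of 4 nodes with a double edge at one end; the terminal node there is the unique short simple root (B_4), so the type is B_4 (the algebra so(9)).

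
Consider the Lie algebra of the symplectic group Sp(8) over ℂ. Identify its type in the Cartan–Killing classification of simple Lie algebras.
C_4 (sp(8))

This is sp(8), which has dimension 8(8+1)/2 = 36 and rank 8/2 = 4. In the classification of classical Lie algebras, the symplectic algebra sp(2n) has type C_n; here n = 4, so the Dynkin diagram is a chain of 4 nodes with a double edge at one end; the terminal node there is the unique long simple root (C_4). Hence the type is C_4.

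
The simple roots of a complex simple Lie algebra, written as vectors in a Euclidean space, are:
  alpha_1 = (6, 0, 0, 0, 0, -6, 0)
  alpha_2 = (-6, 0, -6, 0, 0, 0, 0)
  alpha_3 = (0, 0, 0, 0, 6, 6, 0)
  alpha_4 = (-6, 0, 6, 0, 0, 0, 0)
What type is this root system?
Compute the Cartan integers a_ij = 2(alpha_i, alpha_j)/(alpha_j, alpha_j); the resulting 4x4 Cartan matrix is
[[2, -1, -1, -1], [-1, 2, 0, 0], [-1, 0, 2, 0], [-1, 0, 0, 2]].
All simple roots have the same length, so the diagram is simply laced. The associated Dynkin diagram is a chain of 2 nodes with a fork of two nodes at one end (D_4), so the type is D_4 (the algebra so(8)).

type D_4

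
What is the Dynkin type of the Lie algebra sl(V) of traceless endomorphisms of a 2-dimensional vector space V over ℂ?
This is sl(2), which has dimension 2^2 - 1 = 3 and rank 2 - 1 = 1 (a Cartan subalgebra is the diagonal traceless matrices). In the classification of classical Lie algebras, the special linear algebra sl(n+1) has type A_n; here n = 1, so the Dynkin diagram is a chain of 1 nodes with single edges (A_1). Hence the type is A_1.

A_1 (sl(2))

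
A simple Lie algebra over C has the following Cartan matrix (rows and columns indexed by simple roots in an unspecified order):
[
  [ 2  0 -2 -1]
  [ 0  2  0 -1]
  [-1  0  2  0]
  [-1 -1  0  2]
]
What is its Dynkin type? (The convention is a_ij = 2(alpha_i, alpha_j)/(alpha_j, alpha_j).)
The matrix has rank 4 with 2's on the diagonal. Reading the off-diagonal entries as Dynkin edges (a single edge where a_ij = a_ji = -1; a double or triple edge where a_ij * a_ji = 2 or 3), the diagram is a chain of 4 nodes with a double edge at one end; the terminal node there is the unique short simple root (B_4). One simple-root ordering that puts it in standard form is (alpha_2, alpha_4, alpha_1, alpha_3). So the algebra is type B_4, i.e. so(9).

type B_4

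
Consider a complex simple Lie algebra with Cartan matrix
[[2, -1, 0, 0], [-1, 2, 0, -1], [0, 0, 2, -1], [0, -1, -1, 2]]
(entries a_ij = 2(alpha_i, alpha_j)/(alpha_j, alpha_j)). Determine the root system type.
A_4

The matrix has rank 4 with 2's on the diagonal. Reading the off-diagonal entries as Dynkin edges (a single edge where a_ij = a_ji = -1; a double or triple edge where a_ij * a_ji = 2 or 3), the diagram is a chain of 4 nodes with single edges (A_4). One simple-root ordering that puts it in standard form is (alpha_1, alpha_2, alpha_4, alpha_3). So the algebra is type A_4, i.e. sl(5).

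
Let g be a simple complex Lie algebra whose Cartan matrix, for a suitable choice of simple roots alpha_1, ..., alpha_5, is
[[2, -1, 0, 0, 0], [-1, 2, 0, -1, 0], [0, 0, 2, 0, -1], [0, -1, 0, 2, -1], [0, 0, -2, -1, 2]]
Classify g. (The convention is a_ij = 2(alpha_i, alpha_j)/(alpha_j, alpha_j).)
The matrix has rank 5 with 2's on the diagonal. Reading the off-diagonal entries as Dynkin edges (a single edge where a_ij = a_ji = -1; a double or triple edge where a_ij * a_ji = 2 or 3), the diagram is a chain of 5 nodes with a double edge at one end; the terminal node there is the unique short simple root (B_5). One simple-root ordering that puts it in standard form is (alpha_1, alpha_2, alpha_4, alpha_5, alpha_3). So the algebra is type B_5, i.e. so(11).

type B_5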